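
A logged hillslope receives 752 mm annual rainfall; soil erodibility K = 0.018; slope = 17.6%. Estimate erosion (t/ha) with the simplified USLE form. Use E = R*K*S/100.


Formula: E = R * K * S / 100  (simplified USLE)
R * K = 752 * 0.018 = 13.536
E = 13.536 * 17.6 / 100 = 2.38 t/ha

2.38


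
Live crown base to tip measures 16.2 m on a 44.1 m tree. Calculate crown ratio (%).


Formula: Crown Ratio = (Crown Length / Total Height) * 100
CR = (16.2 m / 44.1 m) * 100
CR = 0.3673 * 100 = 36.7%

36.7


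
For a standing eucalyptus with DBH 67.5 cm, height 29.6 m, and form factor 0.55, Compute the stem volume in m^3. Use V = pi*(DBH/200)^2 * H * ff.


Formula: V = pi * (DBH/200)^2 * H * ff
Radius = DBH/200 = 67.5/200 = 0.3375 m
Radius^2 = 0.3375^2 = 0.11390625 m^2
V = pi * 0.11390625 * 29.6 * 0.55
V = 5.826 m^3

5.826


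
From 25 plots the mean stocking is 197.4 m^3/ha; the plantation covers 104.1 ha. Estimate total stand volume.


Formula: Total Volume = Mean Volume per ha * Total Area
Total Volume = 197.4 m^3/ha * 104.1 ha
Total Volume = 20549 m^3

20549


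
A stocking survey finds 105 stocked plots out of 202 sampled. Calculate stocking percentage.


Formula: Stocking % = stocked plots / total plots * 100
Stocking = 105 / 202 * 100
Stocking = 0.5198 * 100 = 52.0%

52.0


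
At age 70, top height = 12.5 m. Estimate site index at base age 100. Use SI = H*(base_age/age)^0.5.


Formula: SI = H_dom * (base_age / age)^0.5
Age ratio = 100 / 70 = 1.42857
sqrt(age_ratio) = 1.19523
SI = 12.5 * 1.19523 = 14.9 m

14.9


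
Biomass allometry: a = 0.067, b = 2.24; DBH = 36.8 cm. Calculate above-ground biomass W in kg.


Formula: W = a * DBH^b  (allometric power law)
DBH^b = 36.8^2.24 = 3217.356
W = 0.067 * 3217.356 = 215.6 kg

215.6


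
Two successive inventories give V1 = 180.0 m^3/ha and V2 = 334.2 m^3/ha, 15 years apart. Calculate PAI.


Formula: PAI = (V_T2 - V_T1) / (T2 - T1)
Volume increment = 334.2 - 180.0 = 154.2 m^3/ha
PAI = 154.2 / 15 = 10.28 m^3/ha/year

10.28


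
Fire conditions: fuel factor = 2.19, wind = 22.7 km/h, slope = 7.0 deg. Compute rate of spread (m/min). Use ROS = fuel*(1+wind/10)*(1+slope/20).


Formula: ROS = fuel * (1 + wind/10) * (1 + slope/20)
Wind factor = 1 + 22.7/10 = 3.27
Slope factor = 1 + 7.0/20 = 1.35
ROS = 2.19 * 3.27 * 1.35 = 9.67 m/min

9.67


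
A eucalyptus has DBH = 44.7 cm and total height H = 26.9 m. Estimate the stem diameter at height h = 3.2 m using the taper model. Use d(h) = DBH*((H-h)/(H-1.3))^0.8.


Taper: d(h) = DBH * ((H - h) / (H - 1.3))^0.8
Numerator = H - h = 26.9 - 3.2 = 23.7 m
Denominator = H - 1.3 = 26.9 - 1.3 = 25.6 m
Ratio = 23.7 / 25.6 = 0.92578
d = 44.7 * 0.92578^0.8 = 42.0 cm

42.0


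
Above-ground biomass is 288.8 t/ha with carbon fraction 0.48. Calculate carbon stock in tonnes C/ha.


Formula: Carbon Stock = Biomass * Carbon Fraction
C = 288.8 t/ha * 0.48
C = 138.6 t C/ha

138.6


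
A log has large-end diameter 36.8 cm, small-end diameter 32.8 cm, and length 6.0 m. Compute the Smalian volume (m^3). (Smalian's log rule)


Smalian: V = (A1 + A2)/2 * L,  A = pi*(D/200)^2
A1 = pi*(36.8/200)^2 = 0.106362 m^2
A2 = pi*(32.8/200)^2 = 0.084496 m^2
V = (0.106362+0.084496)/2*6.0 = 0.5726 m^3

0.5726


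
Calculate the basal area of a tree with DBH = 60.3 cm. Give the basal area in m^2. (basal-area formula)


Formula: BA = pi * (DBH/2)^2 / 10000  (cm^2 to m^2)
Radius = DBH/2 = 60.3/2 = 30.15 cm
BA = pi * 30.15^2 / 10000
   = 2855.7784 cm^2 / 10000
   = 0.2856 m^2

0.2856


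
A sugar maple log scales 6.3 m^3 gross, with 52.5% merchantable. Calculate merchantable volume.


Formula: MV = V_total * (merchantable_pct / 100)
Merchantable fraction = 52.5% / 100 = 0.525
MV = 6.3 m^3 * 0.525 = 3.308 m^3

3.308


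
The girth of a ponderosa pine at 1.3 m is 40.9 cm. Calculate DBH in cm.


Formula: DBH = C / pi
DBH = 40.9 / pi
pi = 3.14159...
DBH = 13.0 cm

13.0


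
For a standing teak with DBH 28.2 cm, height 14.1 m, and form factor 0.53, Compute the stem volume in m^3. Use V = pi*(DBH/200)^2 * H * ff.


Formula: V = pi * (DBH/200)^2 * H * ff
Radius = DBH/200 = 28.2/200 = 0.141 m
Radius^2 = 0.141^2 = 0.019881 m^2
V = pi * 0.019881 * 14.1 * 0.53
V = 0.467 m^3

0.467


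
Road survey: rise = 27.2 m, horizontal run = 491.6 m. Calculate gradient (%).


Formula: Gradient = rise / run * 100
Gradient = 27.2 / 491.6 * 100 = 5.5%

5.5


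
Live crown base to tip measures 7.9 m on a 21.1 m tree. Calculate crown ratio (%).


Formula: Crown Ratio = (Crown Length / Total Height) * 100
CR = (7.9 m / 21.1 m) * 100
CR = 0.3744 * 100 = 37.4%

37.4


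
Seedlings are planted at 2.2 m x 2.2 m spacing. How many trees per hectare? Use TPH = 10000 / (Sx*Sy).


Formula: TPH = 10000 m^2/ha / (spacing_x * spacing_y)
Area per tree = 2.2 m * 2.2 m = 4.84 m^2
TPH = 10000 / 4.84 = 2066 trees/ha

2066


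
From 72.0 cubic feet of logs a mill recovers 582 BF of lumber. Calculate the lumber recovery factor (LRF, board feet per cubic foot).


Formula: LRF = Lumber Output (BF) / Log Input (ft^3)
LRF = 582 BF / 72.0 ft^3
LRF = 8.08 BF/ft^3

8.08


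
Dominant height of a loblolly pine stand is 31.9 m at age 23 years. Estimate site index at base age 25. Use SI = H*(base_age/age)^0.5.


Formula: SI = H_dom * (base_age / age)^0.5
Age ratio = 25 / 23 = 1.08696
sqrt(age_ratio) = 1.04257
SI = 31.9 * 1.04257 = 33.3 m

33.3


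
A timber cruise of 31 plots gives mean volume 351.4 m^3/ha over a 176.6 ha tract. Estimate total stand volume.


Formula: Total Volume = Mean Volume per ha * Total Area
Total Volume = 351.4 m^3/ha * 176.6 ha
Total Volume = 62057 m^3

62057


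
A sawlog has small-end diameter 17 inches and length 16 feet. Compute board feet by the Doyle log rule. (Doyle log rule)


Doyle: BF = (D - 4)^2 * L / 16
Adjusted diameter = 17 - 4 = 13 in
(D-4)^2 = 13^2 = 169
BF = 169 * 16 / 16 = 169 BF

169


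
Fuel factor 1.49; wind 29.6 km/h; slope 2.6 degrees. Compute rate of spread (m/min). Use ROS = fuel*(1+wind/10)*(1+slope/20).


Formula: ROS = fuel * (1 + wind/10) * (1 + slope/20)
Wind factor = 1 + 29.6/10 = 3.96
Slope factor = 1 + 2.6/20 = 1.13
ROS = 1.49 * 3.96 * 1.13 = 6.67 m/min

6.67


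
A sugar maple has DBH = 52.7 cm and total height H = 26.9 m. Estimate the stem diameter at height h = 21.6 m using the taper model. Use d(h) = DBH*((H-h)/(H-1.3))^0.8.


Taper: d(h) = DBH * ((H - h) / (H - 1.3))^0.8
Numerator = H - h = 26.9 - 21.6 = 5.3 m
Denominator = H - 1.3 = 26.9 - 1.3 = 25.6 m
Ratio = 5.3 / 25.6 = 0.20703
d = 52.7 * 0.20703^0.8 = 14.9 cm

14.9


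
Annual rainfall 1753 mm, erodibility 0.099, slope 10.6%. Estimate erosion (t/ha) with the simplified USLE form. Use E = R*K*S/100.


Formula: E = R * K * S / 100  (simplified USLE)
R * K = 1753 * 0.099 = 173.547
E = 173.547 * 10.6 / 100 = 18.4 t/ha

18.4


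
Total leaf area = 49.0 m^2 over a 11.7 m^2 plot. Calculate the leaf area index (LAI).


Formula: LAI = total leaf area / ground area  (dimensionless)
LAI = 49.0 m^2 / 11.7 m^2
LAI = 4.19

4.19


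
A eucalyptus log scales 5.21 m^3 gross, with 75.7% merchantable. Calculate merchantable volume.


Formula: MV = V_total * (merchantable_pct / 100)
Merchantable fraction = 75.7% / 100 = 0.757
MV = 5.21 m^3 * 0.757 = 3.944 m^3

3.944


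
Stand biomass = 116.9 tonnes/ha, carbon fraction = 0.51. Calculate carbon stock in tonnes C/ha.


Formula: Carbon Stock = Biomass * Carbon Fraction
C = 116.9 t/ha * 0.51
C = 59.6 t C/ha

59.6


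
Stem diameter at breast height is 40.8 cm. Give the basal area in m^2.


Formula: BA = pi * (DBH/2)^2 / 10000  (cm^2 to m^2)
Radius = DBH/2 = 40.8/2 = 20.4 cm
BA = pi * 20.4^2 / 10000
   = 1307.4052 cm^2 / 10000
   = 0.1307 m^2

0.1307


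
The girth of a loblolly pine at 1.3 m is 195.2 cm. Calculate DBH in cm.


Formula: DBH = C / pi
DBH = 195.2 / pi
pi = 3.14159...
DBH = 62.1 cm

62.1


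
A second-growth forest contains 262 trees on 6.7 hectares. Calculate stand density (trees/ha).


Formula: Stand Density = N_trees / Area_ha
Density = 262 trees / 6.7 ha
Density = 39 trees/ha

39


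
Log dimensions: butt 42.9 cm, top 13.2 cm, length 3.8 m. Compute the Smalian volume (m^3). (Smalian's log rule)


Smalian: V = (A1 + A2)/2 * L,  A = pi*(D/200)^2
A1 = pi*(42.9/200)^2 = 0.144545 m^2
A2 = pi*(13.2/200)^2 = 0.013685 m^2
V = (0.144545+0.013685)/2*3.8 = 0.3006 m^3

0.3006


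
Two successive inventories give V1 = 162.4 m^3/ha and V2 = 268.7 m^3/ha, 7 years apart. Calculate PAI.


Formula: PAI = (V_T2 - V_T1) / (T2 - T1)
Volume increment = 268.7 - 162.4 = 106.3 m^3/ha
PAI = 106.3 / 7 = 15.19 m^3/ha/year

15.19


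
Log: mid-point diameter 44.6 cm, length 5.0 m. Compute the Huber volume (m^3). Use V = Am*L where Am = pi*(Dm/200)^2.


Huber: V = Am * L,  Am = pi*(Dm/200)^2
Am = pi*(44.6/200)^2 = 0.156228 m^2
V = 0.156228*5.0 = 0.7811 m^3

0.7811


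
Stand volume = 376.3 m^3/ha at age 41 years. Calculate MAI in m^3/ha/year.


Formula: MAI = Total Volume / Stand Age
MAI = 376.3 m^3/ha / 41 years
MAI = 9.18 m^3/ha/year

9.18


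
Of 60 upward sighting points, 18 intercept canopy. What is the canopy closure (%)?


Formula: Canopy closure = covered points / total points * 100
Closure = 18 / 60 * 100
Closure = 0.3 * 100 = 30.0%

30.0


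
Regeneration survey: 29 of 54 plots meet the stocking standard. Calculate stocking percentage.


Formula: Stocking % = stocked plots / total plots * 100
Stocking = 29 / 54 * 100
Stocking = 0.537 * 100 = 53.7%

53.7


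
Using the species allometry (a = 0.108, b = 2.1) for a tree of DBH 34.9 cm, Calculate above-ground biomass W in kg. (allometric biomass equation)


Formula: W = a * DBH^b  (allometric power law)
DBH^b = 34.9^2.1 = 1737.5343
W = 0.108 * 1737.5343 = 187.7 kg

187.7


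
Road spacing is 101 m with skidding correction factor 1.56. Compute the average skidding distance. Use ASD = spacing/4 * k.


Formula: ASD = (spacing / 4) * correction
Uncorrected distance = spacing / 4 = 101 / 4 = 25.25 m
ASD = 25.25 * 1.56 = 39 m

39


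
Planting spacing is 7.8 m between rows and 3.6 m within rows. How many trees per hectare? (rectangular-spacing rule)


Formula: TPH = 10000 m^2/ha / (spacing_x * spacing_y)
Area per tree = 7.8 m * 3.6 m = 28.08 m^2
TPH = 10000 / 28.08 = 356 trees/ha

356


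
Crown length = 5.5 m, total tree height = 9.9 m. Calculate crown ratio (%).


Formula: Crown Ratio = (Crown Length / Total Height) * 100
CR = (5.5 m / 9.9 m) * 100
CR = 0.5556 * 100 = 55.6%

55.6


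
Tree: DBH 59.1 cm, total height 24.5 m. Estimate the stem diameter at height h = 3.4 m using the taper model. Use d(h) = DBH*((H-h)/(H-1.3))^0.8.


Taper: d(h) = DBH * ((H - h) / (H - 1.3))^0.8
Numerator = H - h = 24.5 - 3.4 = 21.1 m
Denominator = H - 1.3 = 24.5 - 1.3 = 23.2 m
Ratio = 21.1 / 23.2 = 0.90948
d = 59.1 * 0.90948^0.8 = 54.8 cm

54.8


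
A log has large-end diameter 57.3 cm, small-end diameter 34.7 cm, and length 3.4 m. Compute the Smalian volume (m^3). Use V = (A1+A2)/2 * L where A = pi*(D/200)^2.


Smalian: V = (A1 + A2)/2 * L,  A = pi*(D/200)^2
A1 = pi*(57.3/200)^2 = 0.257869 m^2
A2 = pi*(34.7/200)^2 = 0.094569 m^2
V = (0.257869+0.094569)/2*3.4 = 0.5991 m^3

0.5991


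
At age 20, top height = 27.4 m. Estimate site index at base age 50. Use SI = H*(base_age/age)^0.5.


Formula: SI = H_dom * (base_age / age)^0.5
Age ratio = 50 / 20 = 2.5
sqrt(age_ratio) = 1.58114
SI = 27.4 * 1.58114 = 43.3 m

43.3


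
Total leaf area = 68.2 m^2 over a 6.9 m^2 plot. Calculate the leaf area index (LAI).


Formula: LAI = total leaf area / ground area  (dimensionless)
LAI = 68.2 m^2 / 6.9 m^2
LAI = 9.88

9.88


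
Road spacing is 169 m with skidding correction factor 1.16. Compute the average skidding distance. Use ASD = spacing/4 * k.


Formula: ASD = (spacing / 4) * correction
Uncorrected distance = spacing / 4 = 169 / 4 = 42.25 m
ASD = 42.25 * 1.16 = 49 m

49


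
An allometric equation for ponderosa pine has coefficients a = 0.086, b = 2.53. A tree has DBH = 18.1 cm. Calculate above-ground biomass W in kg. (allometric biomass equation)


Formula: W = a * DBH^b  (allometric power law)
DBH^b = 18.1^2.53 = 1520.2912
W = 0.086 * 1520.2912 = 130.7 kg

130.7


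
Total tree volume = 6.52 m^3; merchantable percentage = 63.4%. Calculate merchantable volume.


Formula: MV = V_total * (merchantable_pct / 100)
Merchantable fraction = 63.4% / 100 = 0.634
MV = 6.52 m^3 * 0.634 = 4.134 m^3

4.134


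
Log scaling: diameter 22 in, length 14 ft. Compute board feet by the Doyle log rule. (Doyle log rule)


Doyle: BF = (D - 4)^2 * L / 16
Adjusted diameter = 22 - 4 = 18 in
(D-4)^2 = 18^2 = 324
BF = 324 * 14 / 16 = 284 BF

284


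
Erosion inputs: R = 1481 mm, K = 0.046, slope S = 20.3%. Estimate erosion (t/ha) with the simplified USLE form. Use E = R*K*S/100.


Formula: E = R * K * S / 100  (simplified USLE)
R * K = 1481 * 0.046 = 68.126
E = 68.126 * 20.3 / 100 = 13.83 t/ha

13.83


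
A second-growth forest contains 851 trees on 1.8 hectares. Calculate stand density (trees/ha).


Formula: Stand Density = N_trees / Area_ha
Density = 851 trees / 1.8 ha
Density = 473 trees/ha

473


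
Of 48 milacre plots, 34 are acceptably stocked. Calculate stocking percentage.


Formula: Stocking % = stocked plots / total plots * 100
Stocking = 34 / 48 * 100
Stocking = 0.7083 * 100 = 70.8%

70.8


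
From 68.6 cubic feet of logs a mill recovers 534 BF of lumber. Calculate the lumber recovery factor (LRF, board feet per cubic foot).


Formula: LRF = Lumber Output (BF) / Log Input (ft^3)
LRF = 534 BF / 68.6 ft^3
LRF = 7.78 BF/ft^3

7.78


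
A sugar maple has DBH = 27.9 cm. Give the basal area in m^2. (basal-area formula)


Formula: BA = pi * (DBH/2)^2 / 10000  (cm^2 to m^2)
Radius = DBH/2 = 27.9/2 = 13.95 cm
BA = pi * 13.95^2 / 10000
   = 611.3618 cm^2 / 10000
   = 0.0611 m^2

0.0611


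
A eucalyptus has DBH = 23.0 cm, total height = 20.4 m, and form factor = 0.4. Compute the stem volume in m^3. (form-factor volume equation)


Formula: V = pi * (DBH/200)^2 * H * ff
Radius = DBH/200 = 23.0/200 = 0.115 m
Radius^2 = 0.115^2 = 0.013225 m^2
V = pi * 0.013225 * 20.4 * 0.4
V = 0.339 m^3

0.339


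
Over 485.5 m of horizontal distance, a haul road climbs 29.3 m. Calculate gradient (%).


Formula: Gradient = rise / run * 100
Gradient = 29.3 / 485.5 * 100 = 6.0%

6.0


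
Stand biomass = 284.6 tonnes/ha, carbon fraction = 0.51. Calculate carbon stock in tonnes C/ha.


Formula: Carbon Stock = Biomass * Carbon Fraction
C = 284.6 t/ha * 0.51
C = 145.1 t C/ha

145.1


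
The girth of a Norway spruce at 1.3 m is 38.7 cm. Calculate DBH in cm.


Formula: DBH = C / pi
DBH = 38.7 / pi
pi = 3.14159...
DBH = 12.3 cm

12.3


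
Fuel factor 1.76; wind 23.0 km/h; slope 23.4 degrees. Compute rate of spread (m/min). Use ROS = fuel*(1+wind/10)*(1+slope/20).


Formula: ROS = fuel * (1 + wind/10) * (1 + slope/20)
Wind factor = 1 + 23.0/10 = 3.3
Slope factor = 1 + 23.4/20 = 2.17
ROS = 1.76 * 3.3 * 2.17 = 12.6 m/min

12.6


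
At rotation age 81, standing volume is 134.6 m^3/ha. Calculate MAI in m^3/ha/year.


Formula: MAI = Total Volume / Stand Age
MAI = 134.6 m^3/ha / 81 years
MAI = 1.66 m^3/ha/year

1.66


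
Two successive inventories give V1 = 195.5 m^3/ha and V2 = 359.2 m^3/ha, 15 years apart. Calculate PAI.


Formula: PAI = (V_T2 - V_T1) / (T2 - T1)
Volume increment = 359.2 - 195.5 = 163.7 m^3/ha
PAI = 163.7 / 15 = 10.91 m^3/ha/year

10.91


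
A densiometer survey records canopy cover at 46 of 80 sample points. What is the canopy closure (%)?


Formula: Canopy closure = covered points / total points * 100
Closure = 46 / 80 * 100
Closure = 0.575 * 100 = 57.5%

57.5


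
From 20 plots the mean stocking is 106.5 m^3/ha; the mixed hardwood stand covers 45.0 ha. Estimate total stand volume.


Formula: Total Volume = Mean Volume per ha * Total Area
Total Volume = 106.5 m^3/ha * 45.0 ha
Total Volume = 4793 m^3

4793


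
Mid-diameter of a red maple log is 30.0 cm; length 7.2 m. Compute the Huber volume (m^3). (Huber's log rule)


Huber: V = Am * L,  Am = pi*(Dm/200)^2
Am = pi*(30.0/200)^2 = 0.070686 m^2
V = 0.070686*7.2 = 0.5089 m^3

0.5089


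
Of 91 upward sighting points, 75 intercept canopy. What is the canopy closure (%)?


Formula: Canopy closure = covered points / total points * 100
Closure = 75 / 91 * 100
Closure = 0.8242 * 100 = 82.4%

82.4


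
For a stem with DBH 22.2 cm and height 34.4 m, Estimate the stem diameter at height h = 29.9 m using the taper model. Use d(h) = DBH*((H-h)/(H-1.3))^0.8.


Taper: d(h) = DBH * ((H - h) / (H - 1.3))^0.8
Numerator = H - h = 34.4 - 29.9 = 4.5 m
Denominator = H - 1.3 = 34.4 - 1.3 = 33.1 m
Ratio = 4.5 / 33.1 = 0.13595
d = 22.2 * 0.13595^0.8 = 4.5 cm

4.5


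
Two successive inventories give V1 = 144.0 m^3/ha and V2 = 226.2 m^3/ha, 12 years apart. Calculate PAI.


Formula: PAI = (V_T2 - V_T1) / (T2 - T1)
Volume increment = 226.2 - 144.0 = 82.2 m^3/ha
PAI = 82.2 / 12 = 6.85 m^3/ha/year

6.85


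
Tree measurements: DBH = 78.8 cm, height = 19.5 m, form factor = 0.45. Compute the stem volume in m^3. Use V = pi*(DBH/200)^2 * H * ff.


Formula: V = pi * (DBH/200)^2 * H * ff
Radius = DBH/200 = 78.8/200 = 0.394 m
Radius^2 = 0.394^2 = 0.155236 m^2
V = pi * 0.155236 * 19.5 * 0.45
V = 4.279 m^3

4.279


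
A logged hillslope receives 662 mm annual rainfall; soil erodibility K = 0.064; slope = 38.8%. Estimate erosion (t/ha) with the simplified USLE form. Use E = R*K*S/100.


Formula: E = R * K * S / 100  (simplified USLE)
R * K = 662 * 0.064 = 42.368
E = 42.368 * 38.8 / 100 = 16.44 t/ha

16.44


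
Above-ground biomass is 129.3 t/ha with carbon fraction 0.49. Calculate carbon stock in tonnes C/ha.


Formula: Carbon Stock = Biomass * Carbon Fraction
C = 129.3 t/ha * 0.49
C = 63.4 t C/ha

63.4


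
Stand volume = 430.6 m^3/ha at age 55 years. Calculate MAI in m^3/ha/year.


Formula: MAI = Total Volume / Stand Age
MAI = 430.6 m^3/ha / 55 years
MAI = 7.83 m^3/ha/year

7.83


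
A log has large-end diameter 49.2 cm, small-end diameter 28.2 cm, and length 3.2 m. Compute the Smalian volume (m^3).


Smalian: V = (A1 + A2)/2 * L,  A = pi*(D/200)^2
A1 = pi*(49.2/200)^2 = 0.190117 m^2
A2 = pi*(28.2/200)^2 = 0.062458 m^2
V = (0.190117+0.062458)/2*3.2 = 0.4041 m^3

0.4041


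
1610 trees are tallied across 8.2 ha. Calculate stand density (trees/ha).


Formula: Stand Density = N_trees / Area_ha
Density = 1610 trees / 8.2 ha
Density = 196 trees/ha

196


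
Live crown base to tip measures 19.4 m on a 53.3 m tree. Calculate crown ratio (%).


Formula: Crown Ratio = (Crown Length / Total Height) * 100
CR = (19.4 m / 53.3 m) * 100
CR = 0.364 * 100 = 36.4%

36.4


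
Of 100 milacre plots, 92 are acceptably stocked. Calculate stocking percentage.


Formula: Stocking % = stocked plots / total plots * 100
Stocking = 92 / 100 * 100
Stocking = 0.92 * 100 = 92.0%

92.0


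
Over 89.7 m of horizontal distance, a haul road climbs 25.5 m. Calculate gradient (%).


Formula: Gradient = rise / run * 100
Gradient = 25.5 / 89.7 * 100 = 28.4%

28.4


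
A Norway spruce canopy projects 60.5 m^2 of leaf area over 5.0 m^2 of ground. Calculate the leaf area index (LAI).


Formula: LAI = total leaf area / ground area  (dimensionless)
LAI = 60.5 m^2 / 5.0 m^2
LAI = 12.1

12.1


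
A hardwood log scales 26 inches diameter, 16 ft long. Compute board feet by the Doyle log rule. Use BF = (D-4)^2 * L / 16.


Doyle: BF = (D - 4)^2 * L / 16
Adjusted diameter = 26 - 4 = 22 in
(D-4)^2 = 22^2 = 484
BF = 484 * 16 / 16 = 484 BF

484


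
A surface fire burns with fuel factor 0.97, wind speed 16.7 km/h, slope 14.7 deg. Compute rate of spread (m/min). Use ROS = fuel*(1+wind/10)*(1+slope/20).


Formula: ROS = fuel * (1 + wind/10) * (1 + slope/20)
Wind factor = 1 + 16.7/10 = 2.67
Slope factor = 1 + 14.7/20 = 1.735
ROS = 0.97 * 2.67 * 1.735 = 4.49 m/min

4.49


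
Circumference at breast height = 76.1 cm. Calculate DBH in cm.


Formula: DBH = C / pi
DBH = 76.1 / pi
pi = 3.14159...
DBH = 24.2 cm

24.2


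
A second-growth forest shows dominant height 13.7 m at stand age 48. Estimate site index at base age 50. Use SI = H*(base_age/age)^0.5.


Formula: SI = H_dom * (base_age / age)^0.5
Age ratio = 50 / 48 = 1.04167
sqrt(age_ratio) = 1.02062
SI = 13.7 * 1.02062 = 14.0 m

14.0


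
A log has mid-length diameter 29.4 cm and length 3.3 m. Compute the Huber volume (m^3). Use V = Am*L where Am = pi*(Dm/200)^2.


Huber: V = Am * L,  Am = pi*(Dm/200)^2
Am = pi*(29.4/200)^2 = 0.067887 m^2
V = 0.067887*3.3 = 0.224 m^3

0.224


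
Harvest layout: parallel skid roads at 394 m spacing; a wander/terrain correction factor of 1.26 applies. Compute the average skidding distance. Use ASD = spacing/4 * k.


Formula: ASD = (spacing / 4) * correction
Uncorrected distance = spacing / 4 = 394 / 4 = 98.5 m
ASD = 98.5 * 1.26 = 124 m

124


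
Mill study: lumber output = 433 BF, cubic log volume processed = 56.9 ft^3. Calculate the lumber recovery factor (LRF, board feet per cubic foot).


Formula: LRF = Lumber Output (BF) / Log Input (ft^3)
LRF = 433 BF / 56.9 ft^3
LRF = 7.61 BF/ft^3

7.61


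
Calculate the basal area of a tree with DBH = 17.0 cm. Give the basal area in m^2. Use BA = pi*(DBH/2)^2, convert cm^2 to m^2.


Formula: BA = pi * (DBH/2)^2 / 10000  (cm^2 to m^2)
Radius = DBH/2 = 17.0/2 = 8.5 cm
BA = pi * 8.5^2 / 10000
   = 226.9801 cm^2 / 10000
   = 0.0227 m^2

0.0227


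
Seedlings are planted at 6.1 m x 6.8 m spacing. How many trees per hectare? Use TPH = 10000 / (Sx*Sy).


Formula: TPH = 10000 m^2/ha / (spacing_x * spacing_y)
Area per tree = 6.1 m * 6.8 m = 41.48 m^2
TPH = 10000 / 41.48 = 241 trees/ha

241


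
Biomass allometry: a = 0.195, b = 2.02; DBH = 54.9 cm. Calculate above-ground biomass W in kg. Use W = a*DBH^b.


Formula: W = a * DBH^b  (allometric power law)
DBH^b = 54.9^2.02 = 3265.3981
W = 0.195 * 3265.3981 = 636.8 kg

636.8


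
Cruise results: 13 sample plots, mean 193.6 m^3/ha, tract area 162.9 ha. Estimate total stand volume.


Formula: Total Volume = Mean Volume per ha * Total Area
Total Volume = 193.6 m^3/ha * 162.9 ha
Total Volume = 31537 m^3

31537


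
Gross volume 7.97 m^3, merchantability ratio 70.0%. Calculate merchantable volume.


Formula: MV = V_total * (merchantable_pct / 100)
Merchantable fraction = 70.0% / 100 = 0.7
MV = 7.97 m^3 * 0.7 = 5.579 m^3

5.579


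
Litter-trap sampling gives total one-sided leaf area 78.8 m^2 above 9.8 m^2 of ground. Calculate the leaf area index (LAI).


Formula: LAI = total leaf area / ground area  (dimensionless)
LAI = 78.8 m^2 / 9.8 m^2
LAI = 8.04

8.04


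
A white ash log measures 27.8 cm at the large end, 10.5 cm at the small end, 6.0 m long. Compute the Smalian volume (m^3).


Smalian: V = (A1 + A2)/2 * L,  A = pi*(D/200)^2
A1 = pi*(27.8/200)^2 = 0.060699 m^2
A2 = pi*(10.5/200)^2 = 0.008659 m^2
V = (0.060699+0.008659)/2*6.0 = 0.2081 m^3

0.2081


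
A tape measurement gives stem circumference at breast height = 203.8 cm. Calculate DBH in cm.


Formula: DBH = C / pi
DBH = 203.8 / pi
pi = 3.14159...
DBH = 64.9 cm

64.9


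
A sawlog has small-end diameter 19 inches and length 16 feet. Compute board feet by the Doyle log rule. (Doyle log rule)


Doyle: BF = (D - 4)^2 * L / 16
Adjusted diameter = 19 - 4 = 15 in
(D-4)^2 = 15^2 = 225
BF = 225 * 16 / 16 = 225 BF

225


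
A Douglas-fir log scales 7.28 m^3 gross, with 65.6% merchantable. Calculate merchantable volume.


Formula: MV = V_total * (merchantable_pct / 100)
Merchantable fraction = 65.6% / 100 = 0.656
MV = 7.28 m^3 * 0.656 = 4.776 m^3

4.776


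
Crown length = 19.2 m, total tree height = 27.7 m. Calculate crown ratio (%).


Formula: Crown Ratio = (Crown Length / Total Height) * 100
CR = (19.2 m / 27.7 m) * 100
CR = 0.6931 * 100 = 69.3%

69.3


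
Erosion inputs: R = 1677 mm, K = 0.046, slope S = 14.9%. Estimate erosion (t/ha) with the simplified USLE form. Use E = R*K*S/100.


Formula: E = R * K * S / 100  (simplified USLE)
R * K = 1677 * 0.046 = 77.142
E = 77.142 * 14.9 / 100 = 11.49 t/ha

11.49


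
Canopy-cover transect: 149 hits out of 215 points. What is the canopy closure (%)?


Formula: Canopy closure = covered points / total points * 100
Closure = 149 / 215 * 100
Closure = 0.693 * 100 = 69.3%

69.3


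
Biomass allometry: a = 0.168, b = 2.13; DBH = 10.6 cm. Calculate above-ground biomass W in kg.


Formula: W = a * DBH^b  (allometric power law)
DBH^b = 10.6^2.13 = 152.722
W = 0.168 * 152.722 = 25.7 kg

25.7


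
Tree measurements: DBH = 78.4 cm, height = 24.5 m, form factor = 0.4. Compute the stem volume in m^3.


Formula: V = pi * (DBH/200)^2 * H * ff
Radius = DBH/200 = 78.4/200 = 0.392 m
Radius^2 = 0.392^2 = 0.153664 m^2
V = pi * 0.153664 * 24.5 * 0.4
V = 4.731 m^3

4.731


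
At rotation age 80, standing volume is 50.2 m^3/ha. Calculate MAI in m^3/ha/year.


Formula: MAI = Total Volume / Stand Age
MAI = 50.2 m^3/ha / 80 years
MAI = 0.63 m^3/ha/year

0.63


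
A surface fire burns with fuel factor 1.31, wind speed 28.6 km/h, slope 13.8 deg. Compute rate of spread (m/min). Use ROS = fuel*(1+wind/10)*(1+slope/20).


Formula: ROS = fuel * (1 + wind/10) * (1 + slope/20)
Wind factor = 1 + 28.6/10 = 3.86
Slope factor = 1 + 13.8/20 = 1.69
ROS = 1.31 * 3.86 * 1.69 = 8.55 m/min

8.55


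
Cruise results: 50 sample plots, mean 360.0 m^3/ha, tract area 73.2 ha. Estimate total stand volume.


Formula: Total Volume = Mean Volume per ha * Total Area
Total Volume = 360.0 m^3/ha * 73.2 ha
Total Volume = 26352 m^3

26352


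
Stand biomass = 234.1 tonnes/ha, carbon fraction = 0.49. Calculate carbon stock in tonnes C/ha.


Formula: Carbon Stock = Biomass * Carbon Fraction
C = 234.1 t/ha * 0.49
C = 114.7 t C/ha

114.7


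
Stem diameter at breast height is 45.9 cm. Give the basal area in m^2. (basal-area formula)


Formula: BA = pi * (DBH/2)^2 / 10000  (cm^2 to m^2)
Radius = DBH/2 = 45.9/2 = 22.95 cm
BA = pi * 22.95^2 / 10000
   = 1654.6847 cm^2 / 10000
   = 0.1655 m^2

0.1655


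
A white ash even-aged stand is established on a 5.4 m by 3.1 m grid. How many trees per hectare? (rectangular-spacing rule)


Formula: TPH = 10000 m^2/ha / (spacing_x * spacing_y)
Area per tree = 5.4 m * 3.1 m = 16.74 m^2
TPH = 10000 / 16.74 = 597 trees/ha

597


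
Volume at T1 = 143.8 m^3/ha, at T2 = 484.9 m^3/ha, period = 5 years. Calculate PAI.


Formula: PAI = (V_T2 - V_T1) / (T2 - T1)
Volume increment = 484.9 - 143.8 = 341.1 m^3/ha
PAI = 341.1 / 5 = 68.22 m^3/ha/year

68.22


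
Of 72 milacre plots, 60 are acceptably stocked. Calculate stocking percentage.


Formula: Stocking % = stocked plots / total plots * 100
Stocking = 60 / 72 * 100
Stocking = 0.8333 * 100 = 83.3%

83.3


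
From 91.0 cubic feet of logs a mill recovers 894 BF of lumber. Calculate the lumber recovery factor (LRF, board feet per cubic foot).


Formula: LRF = Lumber Output (BF) / Log Input (ft^3)
LRF = 894 BF / 91.0 ft^3
LRF = 9.82 BF/ft^3

9.82


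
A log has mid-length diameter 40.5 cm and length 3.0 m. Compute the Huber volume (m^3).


Huber: V = Am * L,  Am = pi*(Dm/200)^2
Am = pi*(40.5/200)^2 = 0.128825 m^2
V = 0.128825*3.0 = 0.3865 m^3

0.3865


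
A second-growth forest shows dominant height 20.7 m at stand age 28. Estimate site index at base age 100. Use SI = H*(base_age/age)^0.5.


Formula: SI = H_dom * (base_age / age)^0.5
Age ratio = 100 / 28 = 3.57143
sqrt(age_ratio) = 1.88982
SI = 20.7 * 1.88982 = 39.1 m

39.1


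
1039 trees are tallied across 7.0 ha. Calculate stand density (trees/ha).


Formula: Stand Density = N_trees / Area_ha
Density = 1039 trees / 7.0 ha
Density = 148 trees/ha

148


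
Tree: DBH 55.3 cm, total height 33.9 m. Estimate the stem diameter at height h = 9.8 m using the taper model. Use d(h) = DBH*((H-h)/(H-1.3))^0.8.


Taper: d(h) = DBH * ((H - h) / (H - 1.3))^0.8
Numerator = H - h = 33.9 - 9.8 = 24.1 m
Denominator = H - 1.3 = 33.9 - 1.3 = 32.6 m
Ratio = 24.1 / 32.6 = 0.73926
d = 55.3 * 0.73926^0.8 = 43.4 cm

43.4


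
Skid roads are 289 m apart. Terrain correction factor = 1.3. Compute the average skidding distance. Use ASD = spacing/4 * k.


Formula: ASD = (spacing / 4) * correction
Uncorrected distance = spacing / 4 = 289 / 4 = 72.25 m
ASD = 72.25 * 1.3 = 94 m

94


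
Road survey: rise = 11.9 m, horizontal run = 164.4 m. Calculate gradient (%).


Formula: Gradient = rise / run * 100
Gradient = 11.9 / 164.4 * 100 = 7.2%

7.2


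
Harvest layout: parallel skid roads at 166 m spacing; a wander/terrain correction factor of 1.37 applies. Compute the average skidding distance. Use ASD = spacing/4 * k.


Formula: ASD = (spacing / 4) * correction
Uncorrected distance = spacing / 4 = 166 / 4 = 41.5 m
ASD = 41.5 * 1.37 = 57 m

57


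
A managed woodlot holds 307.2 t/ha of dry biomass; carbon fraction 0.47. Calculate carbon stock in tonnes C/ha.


Formula: Carbon Stock = Biomass * Carbon Fraction
C = 307.2 t/ha * 0.47
C = 144.4 t C/ha

144.4


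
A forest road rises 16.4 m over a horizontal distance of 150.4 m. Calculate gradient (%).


Formula: Gradient = rise / run * 100
Gradient = 16.4 / 150.4 * 100 = 10.9%

10.9


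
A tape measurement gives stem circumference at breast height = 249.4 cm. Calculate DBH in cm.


Formula: DBH = C / pi
DBH = 249.4 / pi
pi = 3.14159...
DBH = 79.4 cm

79.4


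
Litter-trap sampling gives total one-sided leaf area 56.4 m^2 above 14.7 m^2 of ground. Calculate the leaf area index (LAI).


Formula: LAI = total leaf area / ground area  (dimensionless)
LAI = 56.4 m^2 / 14.7 m^2
LAI = 3.84

3.84


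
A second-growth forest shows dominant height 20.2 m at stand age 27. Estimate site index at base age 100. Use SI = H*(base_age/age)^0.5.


Formula: SI = H_dom * (base_age / age)^0.5
Age ratio = 100 / 27 = 3.7037
sqrt(age_ratio) = 1.9245
SI = 20.2 * 1.9245 = 38.9 m

38.9


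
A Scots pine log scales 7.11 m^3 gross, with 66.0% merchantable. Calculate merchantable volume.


Formula: MV = V_total * (merchantable_pct / 100)
Merchantable fraction = 66.0% / 100 = 0.66
MV = 7.11 m^3 * 0.66 = 4.693 m^3

4.693


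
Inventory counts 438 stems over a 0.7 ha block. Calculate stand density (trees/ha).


Formula: Stand Density = N_trees / Area_ha
Density = 438 trees / 0.7 ha
Density = 626 trees/ha

626


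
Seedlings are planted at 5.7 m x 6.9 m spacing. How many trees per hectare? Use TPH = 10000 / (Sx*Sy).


Formula: TPH = 10000 m^2/ha / (spacing_x * spacing_y)
Area per tree = 5.7 m * 6.9 m = 39.33 m^2
TPH = 10000 / 39.33 = 254 trees/ha

254


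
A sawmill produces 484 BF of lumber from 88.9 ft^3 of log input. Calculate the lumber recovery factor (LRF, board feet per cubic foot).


Formula: LRF = Lumber Output (BF) / Log Input (ft^3)
LRF = 484 BF / 88.9 ft^3
LRF = 5.44 BF/ft^3

5.44


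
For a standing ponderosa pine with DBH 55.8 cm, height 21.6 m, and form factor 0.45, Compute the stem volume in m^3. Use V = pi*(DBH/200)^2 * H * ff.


Formula: V = pi * (DBH/200)^2 * H * ff
Radius = DBH/200 = 55.8/200 = 0.279 m
Radius^2 = 0.279^2 = 0.077841 m^2
V = pi * 0.077841 * 21.6 * 0.45
V = 2.377 m^3

2.377


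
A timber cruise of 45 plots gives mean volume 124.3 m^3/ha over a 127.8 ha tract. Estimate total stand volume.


Formula: Total Volume = Mean Volume per ha * Total Area
Total Volume = 124.3 m^3/ha * 127.8 ha
Total Volume = 15886 m^3

15886


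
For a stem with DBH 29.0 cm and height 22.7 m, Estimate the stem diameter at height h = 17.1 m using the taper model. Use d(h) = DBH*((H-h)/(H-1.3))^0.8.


Taper: d(h) = DBH * ((H - h) / (H - 1.3))^0.8
Numerator = H - h = 22.7 - 17.1 = 5.6 m
Denominator = H - 1.3 = 22.7 - 1.3 = 21.4 m
Ratio = 5.6 / 21.4 = 0.26168
d = 29.0 * 0.26168^0.8 = 9.9 cm

9.9


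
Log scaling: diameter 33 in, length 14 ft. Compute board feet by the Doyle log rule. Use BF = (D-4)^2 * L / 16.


Doyle: BF = (D - 4)^2 * L / 16
Adjusted diameter = 33 - 4 = 29 in
(D-4)^2 = 29^2 = 841
BF = 841 * 14 / 16 = 736 BF

736


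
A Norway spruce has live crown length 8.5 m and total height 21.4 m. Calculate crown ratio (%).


Formula: Crown Ratio = (Crown Length / Total Height) * 100
CR = (8.5 m / 21.4 m) * 100
CR = 0.3972 * 100 = 39.7%

39.7


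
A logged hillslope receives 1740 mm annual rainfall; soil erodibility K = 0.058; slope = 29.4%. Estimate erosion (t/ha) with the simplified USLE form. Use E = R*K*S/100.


Formula: E = R * K * S / 100  (simplified USLE)
R * K = 1740 * 0.058 = 100.92
E = 100.92 * 29.4 / 100 = 29.67 t/ha

29.67


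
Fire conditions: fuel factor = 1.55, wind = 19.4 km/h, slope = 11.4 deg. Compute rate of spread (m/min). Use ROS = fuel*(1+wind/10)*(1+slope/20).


Formula: ROS = fuel * (1 + wind/10) * (1 + slope/20)
Wind factor = 1 + 19.4/10 = 2.94
Slope factor = 1 + 11.4/20 = 1.57
ROS = 1.55 * 2.94 * 1.57 = 7.15 m/min

7.15


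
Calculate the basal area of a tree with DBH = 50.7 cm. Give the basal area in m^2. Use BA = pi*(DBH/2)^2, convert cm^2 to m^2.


Formula: BA = pi * (DBH/2)^2 / 10000  (cm^2 to m^2)
Radius = DBH/2 = 50.7/2 = 25.35 cm
BA = pi * 25.35^2 / 10000
   = 2018.8581 cm^2 / 10000
   = 0.2019 m^2

0.2019


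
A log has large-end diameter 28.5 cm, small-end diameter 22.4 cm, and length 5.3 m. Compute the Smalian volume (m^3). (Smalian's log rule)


Smalian: V = (A1 + A2)/2 * L,  A = pi*(D/200)^2
A1 = pi*(28.5/200)^2 = 0.063794 m^2
A2 = pi*(22.4/200)^2 = 0.039408 m^2
V = (0.063794+0.039408)/2*5.3 = 0.2735 m^3

0.2735


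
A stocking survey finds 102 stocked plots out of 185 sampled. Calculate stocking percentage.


Formula: Stocking % = stocked plots / total plots * 100
Stocking = 102 / 185 * 100
Stocking = 0.5514 * 100 = 55.1%

55.1


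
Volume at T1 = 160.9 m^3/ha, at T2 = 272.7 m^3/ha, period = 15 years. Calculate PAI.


Formula: PAI = (V_T2 - V_T1) / (T2 - T1)
Volume increment = 272.7 - 160.9 = 111.8 m^3/ha
PAI = 111.8 / 15 = 7.45 m^3/ha/year

7.45


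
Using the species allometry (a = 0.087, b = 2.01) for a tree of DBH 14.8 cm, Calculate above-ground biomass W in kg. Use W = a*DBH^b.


Formula: W = a * DBH^b  (allometric power law)
DBH^b = 14.8^2.01 = 225.0226
W = 0.087 * 225.0226 = 19.6 kg

19.6


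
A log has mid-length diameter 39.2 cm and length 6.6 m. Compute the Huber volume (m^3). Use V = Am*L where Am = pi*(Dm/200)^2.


Huber: V = Am * L,  Am = pi*(Dm/200)^2
Am = pi*(39.2/200)^2 = 0.120687 m^2
V = 0.120687*6.6 = 0.7965 m^3

0.7965


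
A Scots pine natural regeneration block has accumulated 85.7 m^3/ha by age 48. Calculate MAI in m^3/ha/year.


Formula: MAI = Total Volume / Stand Age
MAI = 85.7 m^3/ha / 48 years
MAI = 1.79 m^3/ha/year

1.79


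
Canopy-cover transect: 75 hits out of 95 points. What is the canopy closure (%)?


Formula: Canopy closure = covered points / total points * 100
Closure = 75 / 95 * 100
Closure = 0.7895 * 100 = 78.9%

78.9


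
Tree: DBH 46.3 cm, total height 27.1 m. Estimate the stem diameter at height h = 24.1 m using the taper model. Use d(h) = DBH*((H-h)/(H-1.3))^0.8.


Taper: d(h) = DBH * ((H - h) / (H - 1.3))^0.8
Numerator = H - h = 27.1 - 24.1 = 3.0 m
Denominator = H - 1.3 = 27.1 - 1.3 = 25.8 m
Ratio = 3.0 / 25.8 = 0.11628
d = 46.3 * 0.11628^0.8 = 8.3 cm

8.3


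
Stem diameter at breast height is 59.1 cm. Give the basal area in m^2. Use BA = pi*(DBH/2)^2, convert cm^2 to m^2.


Formula: BA = pi * (DBH/2)^2 / 10000  (cm^2 to m^2)
Radius = DBH/2 = 59.1/2 = 29.55 cm
BA = pi * 29.55^2 / 10000
   = 2743.2466 cm^2 / 10000
   = 0.2743 m^2

0.2743


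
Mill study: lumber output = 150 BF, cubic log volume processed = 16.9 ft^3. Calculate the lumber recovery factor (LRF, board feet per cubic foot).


Formula: LRF = Lumber Output (BF) / Log Input (ft^3)
LRF = 150 BF / 16.9 ft^3
LRF = 8.88 BF/ft^3

8.88


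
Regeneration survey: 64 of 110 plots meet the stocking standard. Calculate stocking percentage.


Formula: Stocking % = stocked plots / total plots * 100
Stocking = 64 / 110 * 100
Stocking = 0.5818 * 100 = 58.2%

58.2


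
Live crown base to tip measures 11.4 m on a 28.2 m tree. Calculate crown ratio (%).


Formula: Crown Ratio = (Crown Length / Total Height) * 100
CR = (11.4 m / 28.2 m) * 100
CR = 0.4043 * 100 = 40.4%

40.4


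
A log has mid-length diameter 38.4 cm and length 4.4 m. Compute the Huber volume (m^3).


Huber: V = Am * L,  Am = pi*(Dm/200)^2
Am = pi*(38.4/200)^2 = 0.115812 m^2
V = 0.115812*4.4 = 0.5096 m^3

0.5096


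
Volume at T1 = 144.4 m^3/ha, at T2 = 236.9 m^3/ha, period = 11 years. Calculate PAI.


Formula: PAI = (V_T2 - V_T1) / (T2 - T1)
Volume increment = 236.9 - 144.4 = 92.5 m^3/ha
PAI = 92.5 / 11 = 8.41 m^3/ha/year

8.41


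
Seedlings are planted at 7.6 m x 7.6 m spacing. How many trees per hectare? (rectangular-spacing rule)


Formula: TPH = 10000 m^2/ha / (spacing_x * spacing_y)
Area per tree = 7.6 m * 7.6 m = 57.76 m^2
TPH = 10000 / 57.76 = 173 trees/ha

173


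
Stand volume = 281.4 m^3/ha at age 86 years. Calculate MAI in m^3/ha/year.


Formula: MAI = Total Volume / Stand Age
MAI = 281.4 m^3/ha / 86 years
MAI = 3.27 m^3/ha/year

3.27


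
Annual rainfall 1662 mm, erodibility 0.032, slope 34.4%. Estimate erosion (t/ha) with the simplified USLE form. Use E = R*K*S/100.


Formula: E = R * K * S / 100  (simplified USLE)
R * K = 1662 * 0.032 = 53.184
E = 53.184 * 34.4 / 100 = 18.3 t/ha

18.3


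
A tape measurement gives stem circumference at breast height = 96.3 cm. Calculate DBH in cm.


Formula: DBH = C / pi
DBH = 96.3 / pi
pi = 3.14159...
DBH = 30.7 cm

30.7


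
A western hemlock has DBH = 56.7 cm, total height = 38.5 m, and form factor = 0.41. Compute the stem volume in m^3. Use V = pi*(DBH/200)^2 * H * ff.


Formula: V = pi * (DBH/200)^2 * H * ff
Radius = DBH/200 = 56.7/200 = 0.2835 m
Radius^2 = 0.2835^2 = 0.08037225 m^2
V = pi * 0.08037225 * 38.5 * 0.41
V = 3.986 m^3

3.986


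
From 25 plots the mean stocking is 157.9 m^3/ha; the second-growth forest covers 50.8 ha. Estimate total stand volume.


Formula: Total Volume = Mean Volume per ha * Total Area
Total Volume = 157.9 m^3/ha * 50.8 ha
Total Volume = 8021 m^3

8021


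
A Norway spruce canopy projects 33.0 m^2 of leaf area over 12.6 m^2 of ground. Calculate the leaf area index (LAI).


Formula: LAI = total leaf area / ground area  (dimensionless)
LAI = 33.0 m^2 / 12.6 m^2
LAI = 2.62

2.62


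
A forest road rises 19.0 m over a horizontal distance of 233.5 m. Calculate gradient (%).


Formula: Gradient = rise / run * 100
Gradient = 19.0 / 233.5 * 100 = 8.1%

8.1


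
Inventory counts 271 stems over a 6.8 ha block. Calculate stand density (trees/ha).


Formula: Stand Density = N_trees / Area_ha
Density = 271 trees / 6.8 ha
Density = 40 trees/ha

40


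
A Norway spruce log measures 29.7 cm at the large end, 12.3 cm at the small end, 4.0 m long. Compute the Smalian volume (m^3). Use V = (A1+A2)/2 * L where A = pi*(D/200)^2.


Smalian: V = (A1 + A2)/2 * L,  A = pi*(D/200)^2
A1 = pi*(29.7/200)^2 = 0.069279 m^2
A2 = pi*(12.3/200)^2 = 0.011882 m^2
V = (0.069279+0.011882)/2*4.0 = 0.1623 m^3

0.1623


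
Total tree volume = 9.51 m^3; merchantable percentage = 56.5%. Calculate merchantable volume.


Formula: MV = V_total * (merchantable_pct / 100)
Merchantable fraction = 56.5% / 100 = 0.565
MV = 9.51 m^3 * 0.565 = 5.373 m^3

5.373


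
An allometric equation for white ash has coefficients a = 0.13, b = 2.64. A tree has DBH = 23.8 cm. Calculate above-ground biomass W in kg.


Formula: W = a * DBH^b  (allometric power law)
DBH^b = 23.8^2.64 = 4306.8839
W = 0.13 * 4306.8839 = 559.9 kg

559.9
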